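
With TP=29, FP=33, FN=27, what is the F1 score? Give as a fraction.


Precision = 29/62 = 29/62. Recall = 29/56 = 29/56. F1 = 2*P*R/(P+R) = 29/59.

29/59


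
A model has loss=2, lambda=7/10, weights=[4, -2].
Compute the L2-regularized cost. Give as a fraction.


L2 sq norm = sum(w^2) = 20. J = 2 + 7/10 * 20 = 16.

16


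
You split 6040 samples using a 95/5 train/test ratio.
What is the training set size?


Test set = 6040 * 5% = 302. Training set = 6040 - 302 = 5738.

5738


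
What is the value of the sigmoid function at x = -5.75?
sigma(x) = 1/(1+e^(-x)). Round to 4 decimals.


sigma(-5.75) = 1/(1+e^(5.75)) = 1/(1+314.190660) = 1/315.190660 = 0.0032.

0.0032


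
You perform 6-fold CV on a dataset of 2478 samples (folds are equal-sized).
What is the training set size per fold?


Each validation fold has 2478/6 = 413 samples. Training set = 2478 - 413 = 2065.

2065


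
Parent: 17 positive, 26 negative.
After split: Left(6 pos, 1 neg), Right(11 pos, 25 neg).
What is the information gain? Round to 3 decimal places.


H(parent) = 0.9682. H(left) = 0.5917, H(right) = 0.8880. Weighted = (7/43)*0.5917 + (36/43)*0.8880 = 0.8398. IG = 0.9682 - 0.8398 = 0.1284, which rounds to 0.128.

0.128


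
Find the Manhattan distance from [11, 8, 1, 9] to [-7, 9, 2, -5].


d = sum of absolute differences: |11--7|=18 + |8-9|=1 + |1-2|=1 + |9--5|=14 = 34.

34


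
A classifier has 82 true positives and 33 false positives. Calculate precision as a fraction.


Precision = TP / (TP + FP) = 82 / 115 = 82/115.

82/115


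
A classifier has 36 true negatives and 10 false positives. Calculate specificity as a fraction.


Specificity = TN / (TN + FP) = 36 / 46 = 18/23.

18/23


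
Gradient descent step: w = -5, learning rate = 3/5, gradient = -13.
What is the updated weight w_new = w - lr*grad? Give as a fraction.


w_new = -5 - 3/5 * -13 = -5 - -39/5 = 14/5.

14/5


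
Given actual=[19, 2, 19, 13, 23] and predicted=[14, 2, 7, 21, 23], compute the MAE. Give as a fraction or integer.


MAE = (1/5) * (|19-14|=5 + |2-2|=0 + |19-7|=12 + |13-21|=8 + |23-23|=0). Sum = 25. MAE = 5.

5


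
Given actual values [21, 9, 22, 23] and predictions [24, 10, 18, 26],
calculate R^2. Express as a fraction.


Mean(y) = 75/4. SS_res = 35. SS_tot = 515/4. R^2 = 1 - 35/(515/4) = 75/103.

75/103


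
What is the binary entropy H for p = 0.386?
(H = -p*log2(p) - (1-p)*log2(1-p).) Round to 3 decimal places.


H = -0.386*log2(0.386) - 0.614*log2(0.614) = 0.962.

0.962


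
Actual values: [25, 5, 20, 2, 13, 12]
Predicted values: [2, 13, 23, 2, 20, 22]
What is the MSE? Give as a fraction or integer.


MSE = (1/6) * ((25-2)^2=529 + (5-13)^2=64 + (20-23)^2=9 + (2-2)^2=0 + (13-20)^2=49 + (12-22)^2=100). Sum = 751. MSE = 751/6.

751/6


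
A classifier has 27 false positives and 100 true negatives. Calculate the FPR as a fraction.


FPR = FP / (FP + TN) = 27 / 127 = 27/127.

27/127


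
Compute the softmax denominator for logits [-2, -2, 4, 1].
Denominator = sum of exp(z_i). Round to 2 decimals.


Denom = e^-2=0.1353 + e^-2=0.1353 + e^4=54.5982 + e^1=2.7183. Sum = 57.5871, which rounds to 57.59.

57.59


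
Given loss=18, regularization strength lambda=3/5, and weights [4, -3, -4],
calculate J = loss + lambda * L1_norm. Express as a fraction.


L1 norm = sum(|w|) = 11. J = 18 + 3/5 * 11 = 123/5.

123/5


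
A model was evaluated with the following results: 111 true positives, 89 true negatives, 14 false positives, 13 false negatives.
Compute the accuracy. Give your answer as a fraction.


Accuracy = (TP + TN) / (TP + TN + FP + FN) = (111 + 89) / 227 = 200/227.

200/227


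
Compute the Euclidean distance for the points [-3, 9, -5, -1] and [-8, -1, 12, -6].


d = sqrt(sum of squared differences). (-3--8)^2=25, (9--1)^2=100, (-5-12)^2=289, (-1--6)^2=25. Sum = 439.

sqrt(439)


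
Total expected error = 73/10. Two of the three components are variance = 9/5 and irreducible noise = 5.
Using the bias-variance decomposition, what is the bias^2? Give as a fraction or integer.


Total error = bias^2 + variance + irreducible noise. So bias^2 = 73/10 - 9/5 - 5 = 1/2.

1/2


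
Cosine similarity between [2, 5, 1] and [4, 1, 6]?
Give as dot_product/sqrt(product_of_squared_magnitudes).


dot = 19. |a|^2 = 30, |b|^2 = 53. cos = 19/sqrt(1590).

19/sqrt(1590)


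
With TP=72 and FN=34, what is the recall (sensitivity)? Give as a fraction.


Recall = TP / (TP + FN) = 72 / 106 = 36/53.

36/53


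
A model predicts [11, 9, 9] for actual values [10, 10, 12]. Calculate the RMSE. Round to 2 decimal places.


MSE = 3.6667. RMSE = sqrt(3.6667) = 1.91.

1.91


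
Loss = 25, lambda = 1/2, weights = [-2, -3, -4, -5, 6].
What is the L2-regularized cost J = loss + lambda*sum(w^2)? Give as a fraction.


L2 sq norm = sum(w^2) = 90. J = 25 + 1/2 * 90 = 70.

70


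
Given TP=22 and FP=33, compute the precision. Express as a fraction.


Precision = TP / (TP + FP) = 22 / 55 = 2/5.

2/5


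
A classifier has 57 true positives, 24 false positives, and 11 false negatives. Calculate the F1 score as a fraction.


Precision = 57/81 = 19/27. Recall = 57/68 = 57/68. F1 = 2*P*R/(P+R) = 114/149.

114/149


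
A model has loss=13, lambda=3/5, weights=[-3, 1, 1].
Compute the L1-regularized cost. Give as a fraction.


L1 norm = sum(|w|) = 5. J = 13 + 3/5 * 5 = 16.

16


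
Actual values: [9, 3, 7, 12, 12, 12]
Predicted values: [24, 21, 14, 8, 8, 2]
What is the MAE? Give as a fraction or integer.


MAE = (1/6) * (|9-24|=15 + |3-21|=18 + |7-14|=7 + |12-8|=4 + |12-8|=4 + |12-2|=10). Sum = 58. MAE = 29/3.

29/3


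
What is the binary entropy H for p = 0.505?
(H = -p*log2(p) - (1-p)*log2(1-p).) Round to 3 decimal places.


H = -0.505*log2(0.505) - 0.495*log2(0.495) = 1.000.

1.000


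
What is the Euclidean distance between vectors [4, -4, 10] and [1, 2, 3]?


d = sqrt(sum of squared differences). (4-1)^2=9, (-4-2)^2=36, (10-3)^2=49. Sum = 94.

sqrt(94)


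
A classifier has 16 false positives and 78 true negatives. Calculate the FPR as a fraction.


FPR = FP / (FP + TN) = 16 / 94 = 8/47.

8/47


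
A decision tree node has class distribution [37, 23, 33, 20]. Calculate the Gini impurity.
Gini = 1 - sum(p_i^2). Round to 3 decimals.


Total = 113. Proportions: 37/113, 23/113, 33/113, 20/113. sum(p_i^2) = 0.2653. Gini = 1 - 0.2653 = 0.7347, which rounds to 0.735.

0.735


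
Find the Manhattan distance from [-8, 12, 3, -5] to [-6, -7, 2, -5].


d = sum of absolute differences: |-8--6|=2 + |12--7|=19 + |3-2|=1 + |-5--5|=0 = 22.

22


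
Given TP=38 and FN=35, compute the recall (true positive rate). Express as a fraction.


Recall = TP / (TP + FN) = 38 / 73 = 38/73.

38/73


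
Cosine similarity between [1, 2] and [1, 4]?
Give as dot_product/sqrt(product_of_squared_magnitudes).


dot = 9. |a|^2 = 5, |b|^2 = 17. cos = 9/sqrt(85).

9/sqrt(85)


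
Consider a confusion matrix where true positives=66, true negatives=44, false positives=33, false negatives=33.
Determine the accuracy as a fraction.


Accuracy = (TP + TN) / (TP + TN + FP + FN) = (66 + 44) / 176 = 5/8.

5/8


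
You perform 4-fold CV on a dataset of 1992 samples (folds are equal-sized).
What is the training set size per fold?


Each validation fold has 1992/4 = 498 samples. Training set = 1992 - 498 = 1494.

1494


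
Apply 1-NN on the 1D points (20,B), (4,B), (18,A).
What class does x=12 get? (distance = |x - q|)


Distances: |20-12|=8, |4-12|=8, |18-12|=6. 1 nearest: (18,A). Counts: {'A': 1}. Majority class: A.

A


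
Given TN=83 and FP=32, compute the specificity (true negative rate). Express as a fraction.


Specificity = TN / (TN + FP) = 83 / 115 = 83/115.

83/115


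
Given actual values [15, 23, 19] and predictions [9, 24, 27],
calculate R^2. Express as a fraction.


Mean(y) = 19. SS_res = 101. SS_tot = 32. R^2 = 1 - 101/(32) = -69/32.

-69/32


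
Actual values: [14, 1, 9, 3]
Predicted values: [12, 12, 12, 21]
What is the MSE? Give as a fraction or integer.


MSE = (1/4) * ((14-12)^2=4 + (1-12)^2=121 + (9-12)^2=9 + (3-21)^2=324). Sum = 458. MSE = 229/2.

229/2


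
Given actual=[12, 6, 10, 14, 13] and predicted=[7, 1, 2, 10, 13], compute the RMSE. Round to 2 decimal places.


MSE = 26.0000. RMSE = sqrt(26.0000) = 5.10.

5.10


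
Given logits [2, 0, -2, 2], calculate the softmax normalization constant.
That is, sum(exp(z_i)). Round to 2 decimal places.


Denom = e^2=7.3891 + e^0=1.0000 + e^-2=0.1353 + e^2=7.3891. Sum = 15.9135, which rounds to 15.91.

15.91


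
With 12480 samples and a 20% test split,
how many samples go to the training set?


Test set = 12480 * 20% = 2496. Training set = 12480 - 2496 = 9984.

9984


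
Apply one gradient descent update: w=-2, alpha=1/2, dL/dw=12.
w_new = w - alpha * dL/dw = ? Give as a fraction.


w_new = -2 - 1/2 * 12 = -2 - 6 = -8.

-8


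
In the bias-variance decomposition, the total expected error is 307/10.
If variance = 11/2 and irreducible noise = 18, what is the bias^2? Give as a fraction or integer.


Total error = bias^2 + variance + irreducible noise. So bias^2 = 307/10 - 11/2 - 18 = 36/5.

36/5


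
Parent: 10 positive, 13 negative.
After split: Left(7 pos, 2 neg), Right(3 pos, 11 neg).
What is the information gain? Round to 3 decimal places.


H(parent) = 0.9877. H(left) = 0.7642, H(right) = 0.7496. Weighted = (9/23)*0.7642 + (14/23)*0.7496 = 0.7553. IG = 0.9877 - 0.7553 = 0.2324, which rounds to 0.232.

0.232


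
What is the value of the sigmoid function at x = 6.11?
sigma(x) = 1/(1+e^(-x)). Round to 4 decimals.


sigma(6.11) = 1/(1+e^(-6.11)) = 1/(1+0.002221) = 1/1.002221 = 0.9978.

0.9978


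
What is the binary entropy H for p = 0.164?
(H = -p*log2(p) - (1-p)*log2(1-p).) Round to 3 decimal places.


H = -0.164*log2(0.164) - 0.836*log2(0.836) = 0.644.

0.644


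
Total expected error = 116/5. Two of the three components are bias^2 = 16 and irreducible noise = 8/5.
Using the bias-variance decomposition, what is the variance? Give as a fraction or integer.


Total error = bias^2 + variance + irreducible noise. So variance = 116/5 - 16 - 8/5 = 28/5.

28/5


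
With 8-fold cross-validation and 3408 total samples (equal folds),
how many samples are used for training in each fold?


Each validation fold has 3408/8 = 426 samples. Training set = 3408 - 426 = 2982.

2982


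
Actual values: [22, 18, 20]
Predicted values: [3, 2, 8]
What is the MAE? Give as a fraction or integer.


MAE = (1/3) * (|22-3|=19 + |18-2|=16 + |20-8|=12). Sum = 47. MAE = 47/3.

47/3


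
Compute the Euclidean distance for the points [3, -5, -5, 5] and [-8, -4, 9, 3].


d = sqrt(sum of squared differences). (3--8)^2=121, (-5--4)^2=1, (-5-9)^2=196, (5-3)^2=4. Sum = 322.

sqrt(322)


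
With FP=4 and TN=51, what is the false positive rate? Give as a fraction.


FPR = FP / (FP + TN) = 4 / 55 = 4/55.

4/55


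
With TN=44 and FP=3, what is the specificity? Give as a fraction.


Specificity = TN / (TN + FP) = 44 / 47 = 44/47.

44/47


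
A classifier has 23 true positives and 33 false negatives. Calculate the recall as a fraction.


Recall = TP / (TP + FN) = 23 / 56 = 23/56.

23/56


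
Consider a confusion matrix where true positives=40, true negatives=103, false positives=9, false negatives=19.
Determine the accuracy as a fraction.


Accuracy = (TP + TN) / (TP + TN + FP + FN) = (40 + 103) / 171 = 143/171.

143/171


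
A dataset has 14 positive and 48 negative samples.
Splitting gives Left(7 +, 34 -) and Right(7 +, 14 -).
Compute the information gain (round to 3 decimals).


H(parent) = 0.7706. H(left) = 0.6594, H(right) = 0.9183. Weighted = (41/62)*0.6594 + (21/62)*0.9183 = 0.7471. IG = 0.7706 - 0.7471 = 0.0235, which rounds to 0.024.

0.024


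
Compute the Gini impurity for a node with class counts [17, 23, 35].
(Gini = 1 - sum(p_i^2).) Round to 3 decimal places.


Total = 75. Proportions: 17/75, 23/75, 35/75. sum(p_i^2) = 0.3632. Gini = 1 - 0.3632 = 0.6368, which rounds to 0.637.

0.637


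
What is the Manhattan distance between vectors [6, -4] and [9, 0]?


d = sum of absolute differences: |6-9|=3 + |-4-0|=4 = 7.

7


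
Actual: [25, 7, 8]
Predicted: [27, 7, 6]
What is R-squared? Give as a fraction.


Mean(y) = 40/3. SS_res = 8. SS_tot = 614/3. R^2 = 1 - 8/(614/3) = 295/307.

295/307


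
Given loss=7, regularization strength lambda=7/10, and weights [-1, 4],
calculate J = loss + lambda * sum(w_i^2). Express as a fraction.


L2 sq norm = sum(w^2) = 17. J = 7 + 7/10 * 17 = 189/10.

189/10


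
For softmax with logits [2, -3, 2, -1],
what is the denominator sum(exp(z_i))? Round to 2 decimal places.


Denom = e^2=7.3891 + e^-3=0.0498 + e^2=7.3891 + e^-1=0.3679. Sum = 15.1959, which rounds to 15.20.

15.20


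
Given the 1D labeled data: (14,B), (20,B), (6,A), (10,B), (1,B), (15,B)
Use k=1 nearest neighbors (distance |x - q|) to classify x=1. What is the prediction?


Distances: |14-1|=13, |20-1|=19, |6-1|=5, |10-1|=9, |1-1|=0, |15-1|=14. 1 nearest: (1,B). Counts: {'B': 1}. Majority class: B.

B


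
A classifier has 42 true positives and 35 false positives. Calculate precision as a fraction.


Precision = TP / (TP + FP) = 42 / 77 = 6/11.

6/11


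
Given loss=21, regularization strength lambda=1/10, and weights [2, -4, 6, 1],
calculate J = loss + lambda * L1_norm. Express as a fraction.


L1 norm = sum(|w|) = 13. J = 21 + 1/10 * 13 = 223/10.

223/10


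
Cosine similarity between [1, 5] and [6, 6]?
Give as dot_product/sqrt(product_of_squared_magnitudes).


dot = 36. |a|^2 = 26, |b|^2 = 72. cos = 36/sqrt(1872).

36/sqrt(1872)


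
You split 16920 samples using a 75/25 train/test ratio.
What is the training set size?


Test set = 16920 * 25% = 4230. Training set = 16920 - 4230 = 12690.

12690


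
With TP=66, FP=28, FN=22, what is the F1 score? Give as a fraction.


Precision = 66/94 = 33/47. Recall = 66/88 = 3/4. F1 = 2*P*R/(P+R) = 66/91.

66/91


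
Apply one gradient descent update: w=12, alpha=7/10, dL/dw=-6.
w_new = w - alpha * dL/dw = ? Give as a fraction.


w_new = 12 - 7/10 * -6 = 12 - -21/5 = 81/5.

81/5


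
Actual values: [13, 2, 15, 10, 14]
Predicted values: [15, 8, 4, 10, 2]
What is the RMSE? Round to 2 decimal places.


MSE = 61.0000. RMSE = sqrt(61.0000) = 7.81.

7.81


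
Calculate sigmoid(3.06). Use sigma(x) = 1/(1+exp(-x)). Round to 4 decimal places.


sigma(3.06) = 1/(1+e^(-3.06)) = 1/(1+0.046888) = 1/1.046888 = 0.9552.

0.9552


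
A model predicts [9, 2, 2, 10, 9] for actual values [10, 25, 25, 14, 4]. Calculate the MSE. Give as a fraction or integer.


MSE = (1/5) * ((10-9)^2=1 + (25-2)^2=529 + (25-2)^2=529 + (14-10)^2=16 + (4-9)^2=25). Sum = 1100. MSE = 220.

220


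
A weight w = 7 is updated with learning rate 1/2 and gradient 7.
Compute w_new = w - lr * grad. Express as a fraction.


w_new = 7 - 1/2 * 7 = 7 - 7/2 = 7/2.

7/2


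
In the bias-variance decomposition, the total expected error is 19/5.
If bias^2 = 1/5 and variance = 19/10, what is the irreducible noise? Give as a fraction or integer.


Total error = bias^2 + variance + irreducible noise. So irreducible noise = 19/5 - 1/5 - 19/10 = 17/10.

17/10


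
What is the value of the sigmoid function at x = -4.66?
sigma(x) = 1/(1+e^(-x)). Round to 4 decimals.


sigma(-4.66) = 1/(1+e^(4.66)) = 1/(1+105.636082) = 1/106.636082 = 0.0094.

0.0094


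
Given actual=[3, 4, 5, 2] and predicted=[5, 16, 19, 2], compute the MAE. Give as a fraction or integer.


MAE = (1/4) * (|3-5|=2 + |4-16|=12 + |5-19|=14 + |2-2|=0). Sum = 28. MAE = 7.

7


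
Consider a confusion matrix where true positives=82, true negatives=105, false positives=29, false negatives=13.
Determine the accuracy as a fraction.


Accuracy = (TP + TN) / (TP + TN + FP + FN) = (82 + 105) / 229 = 187/229.

187/229


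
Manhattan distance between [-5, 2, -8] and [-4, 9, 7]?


d = sum of absolute differences: |-5--4|=1 + |2-9|=7 + |-8-7|=15 = 23.

23


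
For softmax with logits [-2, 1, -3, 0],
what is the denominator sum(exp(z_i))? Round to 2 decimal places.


Denom = e^-2=0.1353 + e^1=2.7183 + e^-3=0.0498 + e^0=1.0000. Sum = 3.9034, which rounds to 3.90.

3.90


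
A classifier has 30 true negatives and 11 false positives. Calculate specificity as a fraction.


Specificity = TN / (TN + FP) = 30 / 41 = 30/41.

30/41


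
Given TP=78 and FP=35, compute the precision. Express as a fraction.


Precision = TP / (TP + FP) = 78 / 113 = 78/113.

78/113


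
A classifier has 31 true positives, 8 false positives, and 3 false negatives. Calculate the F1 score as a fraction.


Precision = 31/39 = 31/39. Recall = 31/34 = 31/34. F1 = 2*P*R/(P+R) = 62/73.

62/73


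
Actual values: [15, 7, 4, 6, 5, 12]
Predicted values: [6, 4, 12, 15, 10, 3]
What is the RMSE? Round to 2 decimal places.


MSE = 56.8333. RMSE = sqrt(56.8333) = 7.54.

7.54


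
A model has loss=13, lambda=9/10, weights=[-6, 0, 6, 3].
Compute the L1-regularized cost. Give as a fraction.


L1 norm = sum(|w|) = 15. J = 13 + 9/10 * 15 = 53/2.

53/2


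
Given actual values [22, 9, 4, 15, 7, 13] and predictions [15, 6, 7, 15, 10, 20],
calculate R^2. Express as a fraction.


Mean(y) = 35/3. SS_res = 125. SS_tot = 622/3. R^2 = 1 - 125/(622/3) = 247/622.

247/622


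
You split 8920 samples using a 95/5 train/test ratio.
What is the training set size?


Test set = 8920 * 5% = 446. Training set = 8920 - 446 = 8474.

8474


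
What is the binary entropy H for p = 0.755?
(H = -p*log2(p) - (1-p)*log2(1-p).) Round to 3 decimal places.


H = -0.755*log2(0.755) - 0.245*log2(0.245) = 0.803.

0.803


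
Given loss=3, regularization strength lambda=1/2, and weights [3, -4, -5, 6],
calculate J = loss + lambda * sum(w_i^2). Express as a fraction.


L2 sq norm = sum(w^2) = 86. J = 3 + 1/2 * 86 = 46.

46


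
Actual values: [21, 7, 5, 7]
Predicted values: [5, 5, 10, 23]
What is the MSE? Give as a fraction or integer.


MSE = (1/4) * ((21-5)^2=256 + (7-5)^2=4 + (5-10)^2=25 + (7-23)^2=256). Sum = 541. MSE = 541/4.

541/4


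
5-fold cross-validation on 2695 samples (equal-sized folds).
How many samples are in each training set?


Each validation fold has 2695/5 = 539 samples. Training set = 2695 - 539 = 2156.

2156


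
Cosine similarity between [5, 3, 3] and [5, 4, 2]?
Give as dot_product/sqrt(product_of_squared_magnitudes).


dot = 43. |a|^2 = 43, |b|^2 = 45. cos = 43/sqrt(1935).

43/sqrt(1935)


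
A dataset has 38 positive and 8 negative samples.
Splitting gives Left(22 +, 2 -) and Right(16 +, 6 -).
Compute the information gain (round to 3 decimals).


H(parent) = 0.6666. H(left) = 0.4138, H(right) = 0.8454. Weighted = (24/46)*0.4138 + (22/46)*0.8454 = 0.6202. IG = 0.6666 - 0.6202 = 0.0464, which rounds to 0.046.

0.046


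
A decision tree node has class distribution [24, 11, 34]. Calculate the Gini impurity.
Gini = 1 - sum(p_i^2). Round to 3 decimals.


Total = 69. Proportions: 24/69, 11/69, 34/69. sum(p_i^2) = 0.3892. Gini = 1 - 0.3892 = 0.6108, which rounds to 0.611.

0.611


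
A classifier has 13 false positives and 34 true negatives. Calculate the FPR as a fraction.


FPR = FP / (FP + TN) = 13 / 47 = 13/47.

13/47


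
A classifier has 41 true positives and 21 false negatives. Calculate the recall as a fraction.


Recall = TP / (TP + FN) = 41 / 62 = 41/62.

41/62


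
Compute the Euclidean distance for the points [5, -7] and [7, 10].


d = sqrt(sum of squared differences). (5-7)^2=4, (-7-10)^2=289. Sum = 293.

sqrt(293)


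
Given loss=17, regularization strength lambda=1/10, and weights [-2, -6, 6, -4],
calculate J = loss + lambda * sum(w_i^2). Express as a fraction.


L2 sq norm = sum(w^2) = 92. J = 17 + 1/10 * 92 = 131/5.

131/5


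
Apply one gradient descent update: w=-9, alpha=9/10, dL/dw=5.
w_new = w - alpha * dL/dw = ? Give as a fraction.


w_new = -9 - 9/10 * 5 = -9 - 9/2 = -27/2.

-27/2


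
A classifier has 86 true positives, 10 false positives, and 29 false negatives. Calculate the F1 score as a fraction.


Precision = 86/96 = 43/48. Recall = 86/115 = 86/115. F1 = 2*P*R/(P+R) = 172/211.

172/211


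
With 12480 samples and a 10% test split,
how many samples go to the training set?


Test set = 12480 * 10% = 1248. Training set = 12480 - 1248 = 11232.

11232


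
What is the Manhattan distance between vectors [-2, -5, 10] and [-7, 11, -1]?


d = sum of absolute differences: |-2--7|=5 + |-5-11|=16 + |10--1|=11 = 32.

32


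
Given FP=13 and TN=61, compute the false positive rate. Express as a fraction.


FPR = FP / (FP + TN) = 13 / 74 = 13/74.

13/74


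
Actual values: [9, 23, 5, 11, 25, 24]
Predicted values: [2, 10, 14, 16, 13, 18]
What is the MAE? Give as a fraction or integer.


MAE = (1/6) * (|9-2|=7 + |23-10|=13 + |5-14|=9 + |11-16|=5 + |25-13|=12 + |24-18|=6). Sum = 52. MAE = 26/3.

26/3


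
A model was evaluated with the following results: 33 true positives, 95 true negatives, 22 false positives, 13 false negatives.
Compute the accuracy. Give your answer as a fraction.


Accuracy = (TP + TN) / (TP + TN + FP + FN) = (33 + 95) / 163 = 128/163.

128/163


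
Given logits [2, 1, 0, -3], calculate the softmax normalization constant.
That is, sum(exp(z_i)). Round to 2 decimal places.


Denom = e^2=7.3891 + e^1=2.7183 + e^0=1.0000 + e^-3=0.0498. Sum = 11.1572, which rounds to 11.16.

11.16


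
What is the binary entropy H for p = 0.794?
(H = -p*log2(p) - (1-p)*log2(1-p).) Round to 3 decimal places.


H = -0.794*log2(0.794) - 0.206*log2(0.206) = 0.734.

0.734


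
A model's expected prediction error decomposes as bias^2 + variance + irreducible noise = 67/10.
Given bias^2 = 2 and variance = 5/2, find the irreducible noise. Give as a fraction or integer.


Total error = bias^2 + variance + irreducible noise. So irreducible noise = 67/10 - 2 - 5/2 = 11/5.

11/5


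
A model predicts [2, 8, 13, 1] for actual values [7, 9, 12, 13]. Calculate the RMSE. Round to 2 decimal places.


MSE = 42.7500. RMSE = sqrt(42.7500) = 6.54.

6.54


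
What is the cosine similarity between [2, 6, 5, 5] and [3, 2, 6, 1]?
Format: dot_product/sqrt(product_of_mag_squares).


dot = 53. |a|^2 = 90, |b|^2 = 50. cos = 53/sqrt(4500).

53/sqrt(4500)


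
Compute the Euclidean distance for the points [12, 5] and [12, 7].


d = sqrt(sum of squared differences). (12-12)^2=0, (5-7)^2=4. Sum = 4.

2


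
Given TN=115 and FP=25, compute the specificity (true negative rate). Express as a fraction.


Specificity = TN / (TN + FP) = 115 / 140 = 23/28.

23/28


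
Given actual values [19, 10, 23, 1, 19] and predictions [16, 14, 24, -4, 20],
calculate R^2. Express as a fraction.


Mean(y) = 72/5. SS_res = 52. SS_tot = 1576/5. R^2 = 1 - 52/(1576/5) = 329/394.

329/394


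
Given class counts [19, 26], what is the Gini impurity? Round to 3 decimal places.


Total = 45. Proportions: 19/45, 26/45. sum(p_i^2) = 0.5121. Gini = 1 - 0.5121 = 0.4879, which rounds to 0.488.

0.488


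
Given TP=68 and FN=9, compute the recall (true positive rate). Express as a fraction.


Recall = TP / (TP + FN) = 68 / 77 = 68/77.

68/77


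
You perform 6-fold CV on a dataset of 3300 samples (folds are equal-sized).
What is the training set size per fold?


Each validation fold has 3300/6 = 550 samples. Training set = 3300 - 550 = 2750.

2750


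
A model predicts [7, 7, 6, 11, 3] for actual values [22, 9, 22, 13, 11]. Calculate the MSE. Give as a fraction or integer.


MSE = (1/5) * ((22-7)^2=225 + (9-7)^2=4 + (22-6)^2=256 + (13-11)^2=4 + (11-3)^2=64). Sum = 553. MSE = 553/5.

553/5


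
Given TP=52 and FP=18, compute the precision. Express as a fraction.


Precision = TP / (TP + FP) = 52 / 70 = 26/35.

26/35


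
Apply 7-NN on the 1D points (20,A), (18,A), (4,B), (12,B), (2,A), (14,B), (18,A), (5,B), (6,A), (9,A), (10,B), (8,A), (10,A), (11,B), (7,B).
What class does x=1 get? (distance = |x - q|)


Distances: |20-1|=19, |18-1|=17, |4-1|=3, |12-1|=11, |2-1|=1, |14-1|=13, |18-1|=17, |5-1|=4, |6-1|=5, |9-1|=8, |10-1|=9, |8-1|=7, |10-1|=9, |11-1|=10, |7-1|=6. 7 nearest: (2,A), (4,B), (5,B), (6,A), (7,B), (8,A), (9,A). Counts: {'A': 4, 'B': 3}. Majority class: A.

A


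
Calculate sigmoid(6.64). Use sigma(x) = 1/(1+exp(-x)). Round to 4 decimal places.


sigma(6.64) = 1/(1+e^(-6.64)) = 1/(1+0.001307) = 1/1.001307 = 0.9987.

0.9987


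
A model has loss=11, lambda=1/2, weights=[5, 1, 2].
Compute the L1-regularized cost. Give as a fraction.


L1 norm = sum(|w|) = 8. J = 11 + 1/2 * 8 = 15.

15


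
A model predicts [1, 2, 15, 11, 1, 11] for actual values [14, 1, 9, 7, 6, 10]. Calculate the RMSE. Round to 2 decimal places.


MSE = 41.3333. RMSE = sqrt(41.3333) = 6.43.

6.43


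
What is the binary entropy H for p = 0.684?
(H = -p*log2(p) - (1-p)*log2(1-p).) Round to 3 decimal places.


H = -0.684*log2(0.684) - 0.316*log2(0.316) = 0.900.

0.900


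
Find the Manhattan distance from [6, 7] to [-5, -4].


d = sum of absolute differences: |6--5|=11 + |7--4|=11 = 22.

22


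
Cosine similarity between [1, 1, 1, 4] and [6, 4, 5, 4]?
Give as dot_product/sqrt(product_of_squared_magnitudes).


dot = 31. |a|^2 = 19, |b|^2 = 93. cos = 31/sqrt(1767).

31/sqrt(1767)


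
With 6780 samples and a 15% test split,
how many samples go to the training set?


Test set = 6780 * 15% = 1017. Training set = 6780 - 1017 = 5763.

5763


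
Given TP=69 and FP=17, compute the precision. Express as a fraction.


Precision = TP / (TP + FP) = 69 / 86 = 69/86.

69/86


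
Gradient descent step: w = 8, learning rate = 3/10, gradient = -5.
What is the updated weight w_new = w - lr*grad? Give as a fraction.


w_new = 8 - 3/10 * -5 = 8 - -3/2 = 19/2.

19/2


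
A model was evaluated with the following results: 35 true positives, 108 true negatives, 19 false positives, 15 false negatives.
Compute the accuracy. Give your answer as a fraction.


Accuracy = (TP + TN) / (TP + TN + FP + FN) = (35 + 108) / 177 = 143/177.

143/177


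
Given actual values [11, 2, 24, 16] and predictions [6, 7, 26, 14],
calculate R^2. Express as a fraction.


Mean(y) = 53/4. SS_res = 58. SS_tot = 1019/4. R^2 = 1 - 58/(1019/4) = 787/1019.

787/1019


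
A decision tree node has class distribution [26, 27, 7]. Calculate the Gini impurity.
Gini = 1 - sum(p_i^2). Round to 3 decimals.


Total = 60. Proportions: 26/60, 27/60, 7/60. sum(p_i^2) = 0.4039. Gini = 1 - 0.4039 = 0.5961, which rounds to 0.596.

0.596


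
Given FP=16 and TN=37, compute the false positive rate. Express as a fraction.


FPR = FP / (FP + TN) = 16 / 53 = 16/53.

16/53


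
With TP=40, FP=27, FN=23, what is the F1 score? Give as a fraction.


Precision = 40/67 = 40/67. Recall = 40/63 = 40/63. F1 = 2*P*R/(P+R) = 8/13.

8/13


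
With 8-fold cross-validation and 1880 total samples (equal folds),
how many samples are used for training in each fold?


Each validation fold has 1880/8 = 235 samples. Training set = 1880 - 235 = 1645.

1645


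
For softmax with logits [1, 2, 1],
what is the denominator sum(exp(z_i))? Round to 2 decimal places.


Denom = e^1=2.7183 + e^2=7.3891 + e^1=2.7183. Sum = 12.8257, which rounds to 12.83.

12.83


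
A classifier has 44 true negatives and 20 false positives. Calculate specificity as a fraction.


Specificity = TN / (TN + FP) = 44 / 64 = 11/16.

11/16


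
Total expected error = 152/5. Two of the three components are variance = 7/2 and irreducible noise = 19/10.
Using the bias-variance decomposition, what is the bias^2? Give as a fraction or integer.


Total error = bias^2 + variance + irreducible noise. So bias^2 = 152/5 - 7/2 - 19/10 = 25.

25


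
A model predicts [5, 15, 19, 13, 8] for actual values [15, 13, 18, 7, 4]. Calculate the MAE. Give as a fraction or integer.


MAE = (1/5) * (|15-5|=10 + |13-15|=2 + |18-19|=1 + |7-13|=6 + |4-8|=4). Sum = 23. MAE = 23/5.

23/5


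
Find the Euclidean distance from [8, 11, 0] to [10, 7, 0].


d = sqrt(sum of squared differences). (8-10)^2=4, (11-7)^2=16, (0-0)^2=0. Sum = 20.

sqrt(20)


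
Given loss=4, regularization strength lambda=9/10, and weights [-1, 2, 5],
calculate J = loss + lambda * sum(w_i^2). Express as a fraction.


L2 sq norm = sum(w^2) = 30. J = 4 + 9/10 * 30 = 31.

31


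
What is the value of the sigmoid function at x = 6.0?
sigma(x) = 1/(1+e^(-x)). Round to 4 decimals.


sigma(6.0) = 1/(1+e^(-6.0)) = 1/(1+0.002479) = 1/1.002479 = 0.9975.

0.9975


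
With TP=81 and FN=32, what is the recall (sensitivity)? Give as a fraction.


Recall = TP / (TP + FN) = 81 / 113 = 81/113.

81/113


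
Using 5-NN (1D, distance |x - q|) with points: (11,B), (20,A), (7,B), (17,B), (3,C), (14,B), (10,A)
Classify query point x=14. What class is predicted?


Distances: |11-14|=3, |20-14|=6, |7-14|=7, |17-14|=3, |3-14|=11, |14-14|=0, |10-14|=4. 5 nearest: (14,B), (11,B), (17,B), (10,A), (20,A). Counts: {'B': 3, 'A': 2}. Majority class: B.

B


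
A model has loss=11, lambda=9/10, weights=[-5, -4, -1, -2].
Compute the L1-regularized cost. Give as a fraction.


L1 norm = sum(|w|) = 12. J = 11 + 9/10 * 12 = 109/5.

109/5


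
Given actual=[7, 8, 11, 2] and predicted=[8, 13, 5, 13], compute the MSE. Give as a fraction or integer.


MSE = (1/4) * ((7-8)^2=1 + (8-13)^2=25 + (11-5)^2=36 + (2-13)^2=121). Sum = 183. MSE = 183/4.

183/4


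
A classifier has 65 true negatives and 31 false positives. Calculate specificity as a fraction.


Specificity = TN / (TN + FP) = 65 / 96 = 65/96.

65/96


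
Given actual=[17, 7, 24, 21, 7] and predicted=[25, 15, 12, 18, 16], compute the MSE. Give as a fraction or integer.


MSE = (1/5) * ((17-25)^2=64 + (7-15)^2=64 + (24-12)^2=144 + (21-18)^2=9 + (7-16)^2=81). Sum = 362. MSE = 362/5.

362/5


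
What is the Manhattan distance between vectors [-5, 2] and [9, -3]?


d = sum of absolute differences: |-5-9|=14 + |2--3|=5 = 19.

19


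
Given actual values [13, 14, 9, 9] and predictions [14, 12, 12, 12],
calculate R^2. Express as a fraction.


Mean(y) = 45/4. SS_res = 23. SS_tot = 83/4. R^2 = 1 - 23/(83/4) = -9/83.

-9/83


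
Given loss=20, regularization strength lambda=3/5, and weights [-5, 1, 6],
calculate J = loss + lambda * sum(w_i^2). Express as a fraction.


L2 sq norm = sum(w^2) = 62. J = 20 + 3/5 * 62 = 286/5.

286/5


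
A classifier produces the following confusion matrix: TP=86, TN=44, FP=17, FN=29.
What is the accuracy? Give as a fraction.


Accuracy = (TP + TN) / (TP + TN + FP + FN) = (86 + 44) / 176 = 65/88.

65/88


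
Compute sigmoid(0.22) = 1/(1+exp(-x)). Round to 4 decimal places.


sigma(0.22) = 1/(1+e^(-0.22)) = 1/(1+0.802519) = 1/1.802519 = 0.5548.

0.5548


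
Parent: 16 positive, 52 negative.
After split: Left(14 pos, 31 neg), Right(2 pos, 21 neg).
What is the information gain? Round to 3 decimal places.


H(parent) = 0.7871. H(left) = 0.8945, H(right) = 0.4262. Weighted = (45/68)*0.8945 + (23/68)*0.4262 = 0.7361. IG = 0.7871 - 0.7361 = 0.0510, which rounds to 0.051.

0.051


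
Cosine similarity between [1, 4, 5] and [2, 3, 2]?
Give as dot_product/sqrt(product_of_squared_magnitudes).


dot = 24. |a|^2 = 42, |b|^2 = 17. cos = 24/sqrt(714).

24/sqrt(714)


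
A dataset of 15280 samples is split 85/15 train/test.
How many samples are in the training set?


Test set = 15280 * 15% = 2292. Training set = 15280 - 2292 = 12988.

12988


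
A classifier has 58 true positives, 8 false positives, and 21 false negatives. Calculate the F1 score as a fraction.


Precision = 58/66 = 29/33. Recall = 58/79 = 58/79. F1 = 2*P*R/(P+R) = 4/5.

4/5


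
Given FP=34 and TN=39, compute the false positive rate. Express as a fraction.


FPR = FP / (FP + TN) = 34 / 73 = 34/73.

34/73


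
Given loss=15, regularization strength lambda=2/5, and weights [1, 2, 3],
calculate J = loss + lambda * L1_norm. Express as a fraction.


L1 norm = sum(|w|) = 6. J = 15 + 2/5 * 6 = 87/5.

87/5


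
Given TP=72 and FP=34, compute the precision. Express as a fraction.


Precision = TP / (TP + FP) = 72 / 106 = 36/53.

36/53


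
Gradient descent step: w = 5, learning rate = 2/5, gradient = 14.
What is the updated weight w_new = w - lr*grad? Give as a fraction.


w_new = 5 - 2/5 * 14 = 5 - 28/5 = -3/5.

-3/5


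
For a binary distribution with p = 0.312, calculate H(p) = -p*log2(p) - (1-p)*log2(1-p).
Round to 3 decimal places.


H = -0.312*log2(0.312) - 0.688*log2(0.688) = 0.895.

0.895


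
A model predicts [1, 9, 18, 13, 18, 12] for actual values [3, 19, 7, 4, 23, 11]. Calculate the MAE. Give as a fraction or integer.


MAE = (1/6) * (|3-1|=2 + |19-9|=10 + |7-18|=11 + |4-13|=9 + |23-18|=5 + |11-12|=1). Sum = 38. MAE = 19/3.

19/3


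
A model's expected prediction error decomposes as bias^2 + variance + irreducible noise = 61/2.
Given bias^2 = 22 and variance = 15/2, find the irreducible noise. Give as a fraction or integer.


Total error = bias^2 + variance + irreducible noise. So irreducible noise = 61/2 - 22 - 15/2 = 1.

1


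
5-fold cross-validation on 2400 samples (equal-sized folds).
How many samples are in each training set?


Each validation fold has 2400/5 = 480 samples. Training set = 2400 - 480 = 1920.

1920


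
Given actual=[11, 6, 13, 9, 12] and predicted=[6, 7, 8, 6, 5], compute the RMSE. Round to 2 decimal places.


MSE = 21.8000. RMSE = sqrt(21.8000) = 4.67.

4.67


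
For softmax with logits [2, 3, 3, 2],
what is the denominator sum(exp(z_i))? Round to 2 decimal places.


Denom = e^2=7.3891 + e^3=20.0855 + e^3=20.0855 + e^2=7.3891. Sum = 54.9492, which rounds to 54.95.

54.95


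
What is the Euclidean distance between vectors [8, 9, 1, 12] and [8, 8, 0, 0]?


d = sqrt(sum of squared differences). (8-8)^2=0, (9-8)^2=1, (1-0)^2=1, (12-0)^2=144. Sum = 146.

sqrt(146)


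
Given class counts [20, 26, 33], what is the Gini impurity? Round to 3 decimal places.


Total = 79. Proportions: 20/79, 26/79, 33/79. sum(p_i^2) = 0.3469. Gini = 1 - 0.3469 = 0.6531, which rounds to 0.653.

0.653


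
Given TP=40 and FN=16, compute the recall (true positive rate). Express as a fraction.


Recall = TP / (TP + FN) = 40 / 56 = 5/7.

5/7


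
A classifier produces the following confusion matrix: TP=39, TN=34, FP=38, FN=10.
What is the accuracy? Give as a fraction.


Accuracy = (TP + TN) / (TP + TN + FP + FN) = (39 + 34) / 121 = 73/121.

73/121


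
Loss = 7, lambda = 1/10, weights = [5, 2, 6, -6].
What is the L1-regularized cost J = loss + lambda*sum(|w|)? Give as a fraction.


L1 norm = sum(|w|) = 19. J = 7 + 1/10 * 19 = 89/10.

89/10


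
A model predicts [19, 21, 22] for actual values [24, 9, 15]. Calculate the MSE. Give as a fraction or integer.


MSE = (1/3) * ((24-19)^2=25 + (9-21)^2=144 + (15-22)^2=49). Sum = 218. MSE = 218/3.

218/3


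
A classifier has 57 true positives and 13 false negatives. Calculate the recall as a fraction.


Recall = TP / (TP + FN) = 57 / 70 = 57/70.

57/70


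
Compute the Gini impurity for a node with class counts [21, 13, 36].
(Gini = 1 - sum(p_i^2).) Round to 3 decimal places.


Total = 70. Proportions: 21/70, 13/70, 36/70. sum(p_i^2) = 0.3890. Gini = 1 - 0.3890 = 0.6110, which rounds to 0.611.

0.611


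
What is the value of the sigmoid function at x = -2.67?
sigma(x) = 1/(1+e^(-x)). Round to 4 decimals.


sigma(-2.67) = 1/(1+e^(2.67)) = 1/(1+14.439969) = 1/15.439969 = 0.0648.

0.0648


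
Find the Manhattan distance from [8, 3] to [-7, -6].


d = sum of absolute differences: |8--7|=15 + |3--6|=9 = 24.

24


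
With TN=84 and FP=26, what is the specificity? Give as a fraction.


Specificity = TN / (TN + FP) = 84 / 110 = 42/55.

42/55


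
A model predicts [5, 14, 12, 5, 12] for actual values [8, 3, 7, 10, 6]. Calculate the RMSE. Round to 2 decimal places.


MSE = 43.2000. RMSE = sqrt(43.2000) = 6.57.

6.57


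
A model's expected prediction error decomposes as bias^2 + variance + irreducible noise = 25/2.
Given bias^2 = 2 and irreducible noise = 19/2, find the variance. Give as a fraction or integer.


Total error = bias^2 + variance + irreducible noise. So variance = 25/2 - 2 - 19/2 = 1.

1


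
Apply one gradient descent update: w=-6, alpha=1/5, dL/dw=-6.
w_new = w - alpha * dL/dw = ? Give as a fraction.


w_new = -6 - 1/5 * -6 = -6 - -6/5 = -24/5.

-24/5


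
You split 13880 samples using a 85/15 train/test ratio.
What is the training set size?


Test set = 13880 * 15% = 2082. Training set = 13880 - 2082 = 11798.

11798


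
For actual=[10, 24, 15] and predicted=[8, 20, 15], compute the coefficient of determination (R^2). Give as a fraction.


Mean(y) = 49/3. SS_res = 20. SS_tot = 302/3. R^2 = 1 - 20/(302/3) = 121/151.

121/151


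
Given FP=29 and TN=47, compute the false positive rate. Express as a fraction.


FPR = FP / (FP + TN) = 29 / 76 = 29/76.

29/76


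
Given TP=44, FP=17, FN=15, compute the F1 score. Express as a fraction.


Precision = 44/61 = 44/61. Recall = 44/59 = 44/59. F1 = 2*P*R/(P+R) = 11/15.

11/15


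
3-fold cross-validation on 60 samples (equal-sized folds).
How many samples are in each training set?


Each validation fold has 60/3 = 20 samples. Training set = 60 - 20 = 40.

40


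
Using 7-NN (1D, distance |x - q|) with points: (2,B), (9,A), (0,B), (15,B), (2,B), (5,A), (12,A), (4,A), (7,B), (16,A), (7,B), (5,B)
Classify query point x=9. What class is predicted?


Distances: |2-9|=7, |9-9|=0, |0-9|=9, |15-9|=6, |2-9|=7, |5-9|=4, |12-9|=3, |4-9|=5, |7-9|=2, |16-9|=7, |7-9|=2, |5-9|=4. 7 nearest: (9,A), (7,B), (7,B), (12,A), (5,A), (5,B), (4,A). Counts: {'A': 4, 'B': 3}. Majority class: A.

A


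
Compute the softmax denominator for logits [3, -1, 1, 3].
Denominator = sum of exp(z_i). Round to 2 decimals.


Denom = e^3=20.0855 + e^-1=0.3679 + e^1=2.7183 + e^3=20.0855. Sum = 43.2572, which rounds to 43.26.

43.26


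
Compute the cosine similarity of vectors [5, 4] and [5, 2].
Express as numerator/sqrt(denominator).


dot = 33. |a|^2 = 41, |b|^2 = 29. cos = 33/sqrt(1189).

33/sqrt(1189)


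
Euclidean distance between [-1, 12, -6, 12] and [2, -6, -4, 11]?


d = sqrt(sum of squared differences). (-1-2)^2=9, (12--6)^2=324, (-6--4)^2=4, (12-11)^2=1. Sum = 338.

sqrt(338)


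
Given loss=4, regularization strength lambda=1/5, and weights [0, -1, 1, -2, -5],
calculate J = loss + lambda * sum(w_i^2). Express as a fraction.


L2 sq norm = sum(w^2) = 31. J = 4 + 1/5 * 31 = 51/5.

51/5


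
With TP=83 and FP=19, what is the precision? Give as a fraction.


Precision = TP / (TP + FP) = 83 / 102 = 83/102.

83/102


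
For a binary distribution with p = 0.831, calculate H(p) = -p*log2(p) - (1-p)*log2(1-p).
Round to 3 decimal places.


H = -0.831*log2(0.831) - 0.169*log2(0.169) = 0.655.

0.655


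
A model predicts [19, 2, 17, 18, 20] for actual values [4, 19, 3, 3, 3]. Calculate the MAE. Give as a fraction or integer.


MAE = (1/5) * (|4-19|=15 + |19-2|=17 + |3-17|=14 + |3-18|=15 + |3-20|=17). Sum = 78. MAE = 78/5.

78/5


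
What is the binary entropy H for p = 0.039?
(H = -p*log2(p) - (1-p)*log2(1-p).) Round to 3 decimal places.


H = -0.039*log2(0.039) - 0.961*log2(0.961) = 0.238.

0.238


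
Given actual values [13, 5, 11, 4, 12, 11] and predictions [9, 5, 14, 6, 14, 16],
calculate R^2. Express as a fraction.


Mean(y) = 28/3. SS_res = 58. SS_tot = 220/3. R^2 = 1 - 58/(220/3) = 23/110.

23/110
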